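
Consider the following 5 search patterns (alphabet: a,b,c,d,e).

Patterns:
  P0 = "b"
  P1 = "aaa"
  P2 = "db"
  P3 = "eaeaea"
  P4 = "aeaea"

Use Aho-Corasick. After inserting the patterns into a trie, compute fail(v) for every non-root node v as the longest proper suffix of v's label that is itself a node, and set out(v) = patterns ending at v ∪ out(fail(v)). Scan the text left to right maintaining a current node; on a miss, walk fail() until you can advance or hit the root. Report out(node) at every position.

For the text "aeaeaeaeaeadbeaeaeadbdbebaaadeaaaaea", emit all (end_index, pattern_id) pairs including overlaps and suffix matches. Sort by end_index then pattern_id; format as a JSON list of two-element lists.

Build automaton:
Trie (insert patterns):
  n0 'ε': a→2 b→1 d→5 e→7
  n1 'b': ·  [P0 ends]
  n2 'a': a→3 e→13
  n3 'aa': a→4
  n4 'aaa': ·  [P1 ends]
  n5 'd': b→6
  n6 'db': ·  [P2 ends]
  n7 'e': a→8
  n8 'ea': e→9
  n9 'eae': a→10
  n10 'eaea': e→11
  n11 'eaeae': a→12
  n12 'eaeaea': ·  [P3 ends]
  n13 'ae': a→14
  n14 'aea': e→15
  n15 'aeae': a→16
  n16 'aeaea': ·  [P4 ends]

BFS fail/out derivation:
  fail(1) 'b': from fail(0)=0 chase 'b': 0 ⇒ 0;  out={0}∪out(0)={0}
  fail(2) 'a': from fail(0)=0 chase 'a': 0 ⇒ 0;  out=∅∪out(0)=∅
  fail(5) 'd': from fail(0)=0 chase 'd': 0 ⇒ 0;  out=∅∪out(0)=∅
  fail(7) 'e': from fail(0)=0 chase 'e': 0 ⇒ 0;  out=∅∪out(0)=∅
  fail(3) 'aa': from fail(2)=0 chase 'a': 0 ⇒ 2;  out=∅∪out(2)=∅
  fail(6) 'db': from fail(5)=0 chase 'b': 0 ⇒ 1;  out={2}∪out(1)={0,2}
  fail(8) 'ea': from fail(7)=0 chase 'a': 0 ⇒ 2;  out=∅∪out(2)=∅
  fail(13) 'ae': from fail(2)=0 chase 'e': 0 ⇒ 7;  out=∅∪out(7)=∅
  fail(4) 'aaa': from fail(3)=2 chase 'a': 2 ⇒ 3;  out={1}∪out(3)={1}
  fail(9) 'eae': from fail(8)=2 chase 'e': 2 ⇒ 13;  out=∅∪out(13)=∅
  fail(14) 'aea': from fail(13)=7 chase 'a': 7 ⇒ 8;  out=∅∪out(8)=∅
  fail(10) 'eaea': from fail(9)=13 chase 'a': 13 ⇒ 14;  out=∅∪out(14)=∅
  fail(15) 'aeae': from fail(14)=8 chase 'e': 8 ⇒ 9;  out=∅∪out(9)=∅
  fail(11) 'eaeae': from fail(10)=14 chase 'e': 14 ⇒ 15;  out=∅∪out(15)=∅
  fail(16) 'aeaea': from fail(15)=9 chase 'a': 9 ⇒ 10;  out={4}∪out(10)={4}
  fail(12) 'eaeaea': from fail(11)=15 chase 'a': 15 ⇒ 16;  out={3}∪out(16)={3,4}

Run:
[0] read 'a'  n0⇒n2
[1] read 'e'  n2⇒n13
[2] read 'a'  n13⇒n14
[3] read 'e'  n14⇒n15
[4] read 'a'  n15⇒n16  emit P4@[0:4]
[5] read 'e'  n16⇒n11 ·f
[6] read 'a'  n11⇒n12  emit P3@[1:6],P4@[2:6]
[7] read 'e'  n12⇒n11 ·f
[8] read 'a'  n11⇒n12  emit P3@[3:8],P4@[4:8]
[9] read 'e'  n12⇒n11 ·f
[10] read 'a'  n11⇒n12  emit P3@[5:10],P4@[6:10]
[11] read 'd'  n12⇒n5 ·f
[12] read 'b'  n5⇒n6  emit P0@[12:12],P2@[11:12]
[13] read 'e'  n6⇒n7 ·f
[14] read 'a'  n7⇒n8
[15] read 'e'  n8⇒n9
[16] read 'a'  n9⇒n10
[17] read 'e'  n10⇒n11
[18] read 'a'  n11⇒n12  emit P3@[13:18],P4@[14:18]
[19] read 'd'  n12⇒n5 ·f
[20] read 'b'  n5⇒n6  emit P0@[20:20],P2@[19:20]
[21] read 'd'  n6⇒n5 ·f
[22] read 'b'  n5⇒n6  emit P0@[22:22],P2@[21:22]
[23] read 'e'  n6⇒n7 ·f
[24] read 'b'  n7⇒n1 ·f  emit P0@[24:24]
[25] read 'a'  n1⇒n2 ·f
[26] read 'a'  n2⇒n3
[27] read 'a'  n3⇒n4  emit P1@[25:27]
[28] read 'd'  n4⇒n5 ·f
[29] read 'e'  n5⇒n7 ·f
[30] read 'a'  n7⇒n8
[31] read 'a'  n8⇒n3 ·f
[32] read 'a'  n3⇒n4  emit P1@[30:32]
[33] read 'a'  n4⇒n4 ·f  emit P1@[31:33]
[34] read 'e'  n4⇒n13 ·f
[35] read 'a'  n13⇒n14

All matches (sorted): [[4,4],[6,3],[6,4],[8,3],[8,4],[10,3],[10,4],[12,0],[12,2],[18,3],[18,4],[20,0],[20,2],[22,0],[22,2],[24,0],[27,1],[32,1],[33,1]]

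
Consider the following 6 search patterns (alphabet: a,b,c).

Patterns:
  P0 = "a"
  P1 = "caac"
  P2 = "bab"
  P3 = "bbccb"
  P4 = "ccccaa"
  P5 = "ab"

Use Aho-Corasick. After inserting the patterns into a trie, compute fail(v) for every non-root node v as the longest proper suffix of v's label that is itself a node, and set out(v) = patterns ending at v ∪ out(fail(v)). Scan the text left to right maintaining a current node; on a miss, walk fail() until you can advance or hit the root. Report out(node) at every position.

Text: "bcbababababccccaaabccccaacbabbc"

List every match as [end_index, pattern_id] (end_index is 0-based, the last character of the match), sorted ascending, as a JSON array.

Build automaton:
Trie nodes:
  0='ε' goto a→1 b→6 c→2
  1='a' goto b→18  ←P0
  2='c' goto a→3 c→13
  3='ca' goto a→4
  4='caa' goto c→5
  5='caac' goto ·  ←P1
  6='b' goto a→7 b→9
  7='ba' goto b→8
  8='bab' goto ·  ←P2
  9='bb' goto c→10
  10='bbc' goto c→11
  11='bbcc' goto b→12
  12='bbccb' goto ·  ←P3
  13='cc' goto c→14
  14='ccc' goto c→15
  15='cccc' goto a→16
  16='cccca' goto a→17
  17='ccccaa' goto ·  ←P4
  18='ab' goto ·  ←P5

BFS fail/out derivation:
  fail(1) 'a': from fail(0)=0 chase 'a': 0 ⇒ 0;  out={0}∪out(0)={0}
  fail(2) 'c': from fail(0)=0 chase 'c': 0 ⇒ 0;  out=∅∪out(0)=∅
  fail(6) 'b': from fail(0)=0 chase 'b': 0 ⇒ 0;  out=∅∪out(0)=∅
  fail(3) 'ca': from fail(2)=0 chase 'a': 0 ⇒ 1;  out=∅∪out(1)={0}
  fail(7) 'ba': from fail(6)=0 chase 'a': 0 ⇒ 1;  out=∅∪out(1)={0}
  fail(9) 'bb': from fail(6)=0 chase 'b': 0 ⇒ 6;  out=∅∪out(6)=∅
  fail(13) 'cc': from fail(2)=0 chase 'c': 0 ⇒ 2;  out=∅∪out(2)=∅
  fail(18) 'ab': from fail(1)=0 chase 'b': 0 ⇒ 6;  out={5}∪out(6)={5}
  fail(4) 'caa': from fail(3)=1 chase 'a': 1→0 ⇒ 1;  out=∅∪out(1)={0}
  fail(8) 'bab': from fail(7)=1 chase 'b': 1 ⇒ 18;  out={2}∪out(18)={2,5}
  fail(10) 'bbc': from fail(9)=6 chase 'c': 6→0 ⇒ 2;  out=∅∪out(2)=∅
  fail(14) 'ccc': from fail(13)=2 chase 'c': 2 ⇒ 13;  out=∅∪out(13)=∅
  fail(5) 'caac': from fail(4)=1 chase 'c': 1→0 ⇒ 2;  out={1}∪out(2)={1}
  fail(11) 'bbcc': from fail(10)=2 chase 'c': 2 ⇒ 13;  out=∅∪out(13)=∅
  fail(15) 'cccc': from fail(14)=13 chase 'c': 13 ⇒ 14;  out=∅∪out(14)=∅
  fail(12) 'bbccb': from fail(11)=13 chase 'b': 13→2→0 ⇒ 6;  out={3}∪out(6)={3}
  fail(16) 'cccca': from fail(15)=14 chase 'a': 14→13→2 ⇒ 3;  out=∅∪out(3)={0}
  fail(17) 'ccccaa': from fail(16)=3 chase 'a': 3 ⇒ 4;  out={4}∪out(4)={0,4}

Text stream:
pos 0 'b': at 6
pos 1 'c': at 2 (fail-walked)
pos 2 'b': at 6 (fail-walked)
pos 3 'a': at 7  emit P0@[3:3]
pos 4 'b': at 8  emit P2@[2:4],P5@[3:4]
pos 5 'a': at 7 (fail-walked)  emit P0@[5:5]
pos 6 'b': at 8  emit P2@[4:6],P5@[5:6]
pos 7 'a': at 7 (fail-walked)  emit P0@[7:7]
pos 8 'b': at 8  emit P2@[6:8],P5@[7:8]
pos 9 'a': at 7 (fail-walked)  emit P0@[9:9]
pos 10 'b': at 8  emit P2@[8:10],P5@[9:10]
pos 11 'c': at 2 (fail-walked)
pos 12 'c': at 13
pos 13 'c': at 14
pos 14 'c': at 15
pos 15 'a': at 16  emit P0@[15:15]
pos 16 'a': at 17  emit P0@[16:16],P4@[11:16]
pos 17 'a': at 1 (fail-walked)  emit P0@[17:17]
pos 18 'b': at 18  emit P5@[17:18]
pos 19 'c': at 2 (fail-walked)
pos 20 'c': at 13
pos 21 'c': at 14
pos 22 'c': at 15
pos 23 'a': at 16  emit P0@[23:23]
pos 24 'a': at 17  emit P0@[24:24],P4@[19:24]
pos 25 'c': at 5 (fail-walked)  emit P1@[22:25]
pos 26 'b': at 6 (fail-walked)
pos 27 'a': at 7  emit P0@[27:27]
pos 28 'b': at 8  emit P2@[26:28],P5@[27:28]
pos 29 'b': at 9 (fail-walked)
pos 30 'c': at 10

All matches (sorted): [[3,0],[4,2],[4,5],[5,0],[6,2],[6,5],[7,0],[8,2],[8,5],[9,0],[10,2],[10,5],[15,0],[16,0],[16,4],[17,0],[18,5],[23,0],[24,0],[24,4],[25,1],[27,0],[28,2],[28,5]]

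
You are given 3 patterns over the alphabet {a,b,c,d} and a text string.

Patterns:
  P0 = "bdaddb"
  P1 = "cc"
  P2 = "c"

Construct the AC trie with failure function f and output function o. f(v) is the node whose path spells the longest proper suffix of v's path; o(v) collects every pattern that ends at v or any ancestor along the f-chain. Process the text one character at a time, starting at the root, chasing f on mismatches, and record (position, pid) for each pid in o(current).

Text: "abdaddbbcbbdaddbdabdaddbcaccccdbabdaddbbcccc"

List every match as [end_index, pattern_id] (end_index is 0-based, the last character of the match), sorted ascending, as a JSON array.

Construct AC machine:
Trie nodes:
  n0 'ε': b→1 c→7
  n1 'b': d→2
  n2 'bd': a→3
  n3 'bda': d→4
  n4 'bdad': d→5
  n5 'bdadd': b→6
  n6 'bdaddb': ·  [P0 ends]
  n7 'c': c→8  [P2 ends]
  n8 'cc': ·  [P1 ends]

BFS fail/out derivation:
  fail(1) 'b': from fail(0)=0 chase 'b': 0 ⇒ 0;  out=∅∪out(0)=∅
  fail(7) 'c': from fail(0)=0 chase 'c': 0 ⇒ 0;  out={2}∪out(0)={2}
  fail(2) 'bd': from fail(1)=0 chase 'd': 0 ⇒ 0;  out=∅∪out(0)=∅
  fail(8) 'cc': from fail(7)=0 chase 'c': 0 ⇒ 7;  out={1}∪out(7)={1,2}
  fail(3) 'bda': from fail(2)=0 chase 'a': 0 ⇒ 0;  out=∅∪out(0)=∅
  fail(4) 'bdad': from fail(3)=0 chase 'd': 0 ⇒ 0;  out=∅∪out(0)=∅
  fail(5) 'bdadd': from fail(4)=0 chase 'd': 0 ⇒ 0;  out=∅∪out(0)=∅
  fail(6) 'bdaddb': from fail(5)=0 chase 'b': 0 ⇒ 1;  out={0}∪out(1)={0}

Text stream:
i=0 'a': node 0→0
i=1 'b': node 0→1
i=2 'd': node 1→2
i=3 'a': node 2→3
i=4 'd': node 3→4
i=5 'd': node 4→5
i=6 'b': node 5→6  → match P0@[1:6]
i=7 'b': node 6→1 (fail-walked)
i=8 'c': node 1→7 (fail-walked)  → match P2@[8:8]
i=9 'b': node 7→1 (fail-walked)
i=10 'b': node 1→1 (fail-walked)
i=11 'd': node 1→2
i=12 'a': node 2→3
i=13 'd': node 3→4
i=14 'd': node 4→5
i=15 'b': node 5→6  → match P0@[10:15]
i=16 'd': node 6→2 (fail-walked)
i=17 'a': node 2→3
i=18 'b': node 3→1 (fail-walked)
i=19 'd': node 1→2
i=20 'a': node 2→3
i=21 'd': node 3→4
i=22 'd': node 4→5
i=23 'b': node 5→6  → match P0@[18:23]
i=24 'c': node 6→7 (fail-walked)  → match P2@[24:24]
i=25 'a': node 7→0 (fail-walked)
i=26 'c': node 0→7  → match P2@[26:26]
i=27 'c': node 7→8  → match P1@[26:27],P2@[27:27]
i=28 'c': node 8→8 (fail-walked)  → match P1@[27:28],P2@[28:28]
i=29 'c': node 8→8 (fail-walked)  → match P1@[28:29],P2@[29:29]
i=30 'd': node 8→0 (fail-walked)
i=31 'b': node 0→1
i=32 'a': node 1→0 (fail-walked)
i=33 'b': node 0→1
i=34 'd': node 1→2
i=35 'a': node 2→3
i=36 'd': node 3→4
i=37 'd': node 4→5
i=38 'b': node 5→6  → match P0@[33:38]
i=39 'b': node 6→1 (fail-walked)
i=40 'c': node 1→7 (fail-walked)  → match P2@[40:40]
i=41 'c': node 7→8  → match P1@[40:41],P2@[41:41]
i=42 'c': node 8→8 (fail-walked)  → match P1@[41:42],P2@[42:42]
i=43 'c': node 8→8 (fail-walked)  → match P1@[42:43],P2@[43:43]

Result: [[6,0],[8,2],[15,0],[23,0],[24,2],[26,2],[27,1],[27,2],[28,1],[28,2],[29,1],[29,2],[38,0],[40,2],[41,1],[41,2],[42,1],[42,2],[43,1],[43,2]]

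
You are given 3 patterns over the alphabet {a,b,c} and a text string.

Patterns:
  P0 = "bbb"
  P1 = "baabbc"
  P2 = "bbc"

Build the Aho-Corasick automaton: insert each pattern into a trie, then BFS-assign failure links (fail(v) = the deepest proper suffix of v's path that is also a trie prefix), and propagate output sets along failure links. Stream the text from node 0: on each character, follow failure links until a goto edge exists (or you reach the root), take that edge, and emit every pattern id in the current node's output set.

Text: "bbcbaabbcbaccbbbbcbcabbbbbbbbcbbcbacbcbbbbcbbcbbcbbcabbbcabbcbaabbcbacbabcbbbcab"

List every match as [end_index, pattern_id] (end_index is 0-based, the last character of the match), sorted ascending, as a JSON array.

Build automaton:
Trie (insert patterns):
  0='ε' goto b→1
  1='b' goto a→4 b→2
  2='bb' goto b→3 c→9
  3='bbb' goto ·  ←P0
  4='ba' goto a→5
  5='baa' goto b→6
  6='baab' goto b→7
  7='baabb' goto c→8
  8='baabbc' goto ·  ←P1
  9='bbc' goto ·  ←P2

BFS fail/out derivation:
  n1('b'): parent n0 fail=0; on 'b' 0 → fail=0;  out ∅∪∅=∅
  n2('bb'): parent n1 fail=0; on 'b' 0 → fail=1;  out ∅∪∅=∅
  n4('ba'): parent n1 fail=0; on 'a' 0 → fail=0;  out ∅∪∅=∅
  n3('bbb'): parent n2 fail=1; on 'b' 1 → fail=2;  out {0}∪∅={0}
  n5('baa'): parent n4 fail=0; on 'a' 0 → fail=0;  out ∅∪∅=∅
  n9('bbc'): parent n2 fail=1; on 'c' 1→0 → fail=0;  out {2}∪∅={2}
  n6('baab'): parent n5 fail=0; on 'b' 0 → fail=1;  out ∅∪∅=∅
  n7('baabb'): parent n6 fail=1; on 'b' 1 → fail=2;  out ∅∪∅=∅
  n8('baabbc'): parent n7 fail=2; on 'c' 2 → fail=9;  out {1}∪{2}={1,2}

Run:
[0] read 'b'  n0⇒n1
[1] read 'b'  n1⇒n2
[2] read 'c'  n2⇒n9  emit P2@[0:2]
[3] read 'b'  n9⇒n1 (via fail)
[4] read 'a'  n1⇒n4
[5] read 'a'  n4⇒n5
[6] read 'b'  n5⇒n6
[7] read 'b'  n6⇒n7
[8] read 'c'  n7⇒n8  emit P1@[3:8],P2@[6:8]
[9] read 'b'  n8⇒n1 (via fail)
[10] read 'a'  n1⇒n4
[11] read 'c'  n4⇒n0 (via fail)
[12] read 'c'  n0⇒n0
[13] read 'b'  n0⇒n1
[14] read 'b'  n1⇒n2
[15] read 'b'  n2⇒n3  emit P0@[13:15]
[16] read 'b'  n3⇒n3 (via fail)  emit P0@[14:16]
[17] read 'c'  n3⇒n9 (via fail)  emit P2@[15:17]
[18] read 'b'  n9⇒n1 (via fail)
[19] read 'c'  n1⇒n0 (via fail)
[20] read 'a'  n0⇒n0
[21] read 'b'  n0⇒n1
[22] read 'b'  n1⇒n2
[23] read 'b'  n2⇒n3  emit P0@[21:23]
[24] read 'b'  n3⇒n3 (via fail)  emit P0@[22:24]
[25] read 'b'  n3⇒n3 (via fail)  emit P0@[23:25]
[26] read 'b'  n3⇒n3 (via fail)  emit P0@[24:26]
[27] read 'b'  n3⇒n3 (via fail)  emit P0@[25:27]
[28] read 'b'  n3⇒n3 (via fail)  emit P0@[26:28]
[29] read 'c'  n3⇒n9 (via fail)  emit P2@[27:29]
[30] read 'b'  n9⇒n1 (via fail)
[31] read 'b'  n1⇒n2
[32] read 'c'  n2⇒n9  emit P2@[30:32]
[33] read 'b'  n9⇒n1 (via fail)
[34] read 'a'  n1⇒n4
[35] read 'c'  n4⇒n0 (via fail)
[36] read 'b'  n0⇒n1
[37] read 'c'  n1⇒n0 (via fail)
[38] read 'b'  n0⇒n1
[39] read 'b'  n1⇒n2
[40] read 'b'  n2⇒n3  emit P0@[38:40]
[41] read 'b'  n3⇒n3 (via fail)  emit P0@[39:41]
[42] read 'c'  n3⇒n9 (via fail)  emit P2@[40:42]
[43] read 'b'  n9⇒n1 (via fail)
[44] read 'b'  n1⇒n2
[45] read 'c'  n2⇒n9  emit P2@[43:45]
[46] read 'b'  n9⇒n1 (via fail)
[47] read 'b'  n1⇒n2
[48] read 'c'  n2⇒n9  emit P2@[46:48]
[49] read 'b'  n9⇒n1 (via fail)
[50] read 'b'  n1⇒n2
[51] read 'c'  n2⇒n9  emit P2@[49:51]
[52] read 'a'  n9⇒n0 (via fail)
[53] read 'b'  n0⇒n1
[54] read 'b'  n1⇒n2
[55] read 'b'  n2⇒n3  emit P0@[53:55]
[56] read 'c'  n3⇒n9 (via fail)  emit P2@[54:56]
[57] read 'a'  n9⇒n0 (via fail)
[58] read 'b'  n0⇒n1
[59] read 'b'  n1⇒n2
[60] read 'c'  n2⇒n9  emit P2@[58:60]
[61] read 'b'  n9⇒n1 (via fail)
[62] read 'a'  n1⇒n4
[63] read 'a'  n4⇒n5
[64] read 'b'  n5⇒n6
[65] read 'b'  n6⇒n7
[66] read 'c'  n7⇒n8  emit P1@[61:66],P2@[64:66]
[67] read 'b'  n8⇒n1 (via fail)
[68] read 'a'  n1⇒n4
[69] read 'c'  n4⇒n0 (via fail)
[70] read 'b'  n0⇒n1
[71] read 'a'  n1⇒n4
[72] read 'b'  n4⇒n1 (via fail)
[73] read 'c'  n1⇒n0 (via fail)
[74] read 'b'  n0⇒n1
[75] read 'b'  n1⇒n2
[76] read 'b'  n2⇒n3  emit P0@[74:76]
[77] read 'c'  n3⇒n9 (via fail)  emit P2@[75:77]
[78] read 'a'  n9⇒n0 (via fail)
[79] read 'b'  n0⇒n1

Result: [[2,2],[8,1],[8,2],[15,0],[16,0],[17,2],[23,0],[24,0],[25,0],[26,0],[27,0],[28,0],[29,2],[32,2],[40,0],[41,0],[42,2],[45,2],[48,2],[51,2],[55,0],[56,2],[60,2],[66,1],[66,2],[76,0],[77,2]]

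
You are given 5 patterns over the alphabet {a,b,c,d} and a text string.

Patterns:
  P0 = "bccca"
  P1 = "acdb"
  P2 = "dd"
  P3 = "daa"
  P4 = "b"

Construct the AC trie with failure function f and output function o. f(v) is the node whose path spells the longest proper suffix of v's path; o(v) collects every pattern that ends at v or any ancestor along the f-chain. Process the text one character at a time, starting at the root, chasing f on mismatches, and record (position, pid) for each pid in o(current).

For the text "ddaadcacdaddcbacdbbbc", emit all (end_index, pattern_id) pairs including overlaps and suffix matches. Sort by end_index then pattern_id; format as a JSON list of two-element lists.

Build automaton:
Trie nodes:
  0='ε' goto a→6 b→1 d→10
  1='b' goto c→2  [P4 ends]
  2='bc' goto c→3
  3='bcc' goto c→4
  4='bccc' goto a→5
  5='bccca' goto ·  [P0 ends]
  6='a' goto c→7
  7='ac' goto d→8
  8='acd' goto b→9
  9='acdb' goto ·  [P1 ends]
  10='d' goto a→12 d→11
  11='dd' goto ·  [P2 ends]
  12='da' goto a→13
  13='daa' goto ·  [P3 ends]

Failure links (BFS by depth):
  fail(1) 'b': from fail(0)=0 chase 'b': 0 ⇒ 0;  out={4}∪out(0)={4}
  fail(6) 'a': from fail(0)=0 chase 'a': 0 ⇒ 0;  out=∅∪out(0)=∅
  fail(10) 'd': from fail(0)=0 chase 'd': 0 ⇒ 0;  out=∅∪out(0)=∅
  fail(2) 'bc': from fail(1)=0 chase 'c': 0 ⇒ 0;  out=∅∪out(0)=∅
  fail(7) 'ac': from fail(6)=0 chase 'c': 0 ⇒ 0;  out=∅∪out(0)=∅
  fail(11) 'dd': from fail(10)=0 chase 'd': 0 ⇒ 10;  out={2}∪out(10)={2}
  fail(12) 'da': from fail(10)=0 chase 'a': 0 ⇒ 6;  out=∅∪out(6)=∅
  fail(3) 'bcc': from fail(2)=0 chase 'c': 0 ⇒ 0;  out=∅∪out(0)=∅
  fail(8) 'acd': from fail(7)=0 chase 'd': 0 ⇒ 10;  out=∅∪out(10)=∅
  fail(13) 'daa': from fail(12)=6 chase 'a': 6→0 ⇒ 6;  out={3}∪out(6)={3}
  fail(4) 'bccc': from fail(3)=0 chase 'c': 0 ⇒ 0;  out=∅∪out(0)=∅
  fail(9) 'acdb': from fail(8)=10 chase 'b': 10→0 ⇒ 1;  out={1}∪out(1)={1,4}
  fail(5) 'bccca': from fail(4)=0 chase 'a': 0 ⇒ 6;  out={0}∪out(6)={0}

Text stream:
[0] read 'd'  n0⇒n10
[1] read 'd'  n10⇒n11  ** P2@[0:1]
[2] read 'a'  n11⇒n12 ·f
[3] read 'a'  n12⇒n13  ** P3@[1:3]
[4] read 'd'  n13⇒n10 ·f
[5] read 'c'  n10⇒n0 ·f
[6] read 'a'  n0⇒n6
[7] read 'c'  n6⇒n7
[8] read 'd'  n7⇒n8
[9] read 'a'  n8⇒n12 ·f
[10] read 'd'  n12⇒n10 ·f
[11] read 'd'  n10⇒n11  ** P2@[10:11]
[12] read 'c'  n11⇒n0 ·f
[13] read 'b'  n0⇒n1  ** P4@[13:13]
[14] read 'a'  n1⇒n6 ·f
[15] read 'c'  n6⇒n7
[16] read 'd'  n7⇒n8
[17] read 'b'  n8⇒n9  ** P1@[14:17],P4@[17:17]
[18] read 'b'  n9⇒n1 ·f  ** P4@[18:18]
[19] read 'b'  n1⇒n1 ·f  ** P4@[19:19]
[20] read 'c'  n1⇒n2

All matches (sorted): [[1,2],[3,3],[11,2],[13,4],[17,1],[17,4],[18,4],[19,4]]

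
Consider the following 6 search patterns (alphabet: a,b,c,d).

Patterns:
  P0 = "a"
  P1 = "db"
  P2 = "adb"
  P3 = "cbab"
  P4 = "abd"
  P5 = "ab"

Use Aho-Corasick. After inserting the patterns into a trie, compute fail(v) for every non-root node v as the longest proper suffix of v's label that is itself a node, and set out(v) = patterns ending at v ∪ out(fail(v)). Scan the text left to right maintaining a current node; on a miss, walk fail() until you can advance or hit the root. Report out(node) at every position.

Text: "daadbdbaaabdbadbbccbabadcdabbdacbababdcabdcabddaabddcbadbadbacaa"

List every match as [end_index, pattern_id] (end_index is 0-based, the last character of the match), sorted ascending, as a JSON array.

Build automaton:
Trie (insert patterns):
  0='ε' goto a→1 c→6 d→2
  1='a' goto b→10 d→4  [P0 ends]
  2='d' goto b→3
  3='db' goto ·  [P1 ends]
  4='ad' goto b→5
  5='adb' goto ·  [P2 ends]
  6='c' goto b→7
  7='cb' goto a→8
  8='cba' goto b→9
  9='cbab' goto ·  [P3 ends]
  10='ab' goto d→11  [P5 ends]
  11='abd' goto ·  [P4 ends]

BFS fail/out derivation:
  fail(1) 'a': from fail(0)=0 chase 'a': 0 ⇒ 0;  out={0}∪out(0)={0}
  fail(2) 'd': from fail(0)=0 chase 'd': 0 ⇒ 0;  out=∅∪out(0)=∅
  fail(6) 'c': from fail(0)=0 chase 'c': 0 ⇒ 0;  out=∅∪out(0)=∅
  fail(3) 'db': from fail(2)=0 chase 'b': 0 ⇒ 0;  out={1}∪out(0)={1}
  fail(4) 'ad': from fail(1)=0 chase 'd': 0 ⇒ 2;  out=∅∪out(2)=∅
  fail(7) 'cb': from fail(6)=0 chase 'b': 0 ⇒ 0;  out=∅∪out(0)=∅
  fail(10) 'ab': from fail(1)=0 chase 'b': 0 ⇒ 0;  out={5}∪out(0)={5}
  fail(5) 'adb': from fail(4)=2 chase 'b': 2 ⇒ 3;  out={2}∪out(3)={1,2}
  fail(8) 'cba': from fail(7)=0 chase 'a': 0 ⇒ 1;  out=∅∪out(1)={0}
  fail(11) 'abd': from fail(10)=0 chase 'd': 0 ⇒ 2;  out={4}∪out(2)={4}
  fail(9) 'cbab': from fail(8)=1 chase 'b': 1 ⇒ 10;  out={3}∪out(10)={3,5}

Text stream:
pos 0 'd': at 2
pos 1 'a': at 1 ·f  emit P0@[1:1]
pos 2 'a': at 1 ·f  emit P0@[2:2]
pos 3 'd': at 4
pos 4 'b': at 5  emit P1@[3:4],P2@[2:4]
pos 5 'd': at 2 ·f
pos 6 'b': at 3  emit P1@[5:6]
pos 7 'a': at 1 ·f  emit P0@[7:7]
pos 8 'a': at 1 ·f  emit P0@[8:8]
pos 9 'a': at 1 ·f  emit P0@[9:9]
pos 10 'b': at 10  emit P5@[9:10]
pos 11 'd': at 11  emit P4@[9:11]
pos 12 'b': at 3 ·f  emit P1@[11:12]
pos 13 'a': at 1 ·f  emit P0@[13:13]
pos 14 'd': at 4
pos 15 'b': at 5  emit P1@[14:15],P2@[13:15]
pos 16 'b': at 0 ·f
pos 17 'c': at 6
pos 18 'c': at 6 ·f
pos 19 'b': at 7
pos 20 'a': at 8  emit P0@[20:20]
pos 21 'b': at 9  emit P3@[18:21],P5@[20:21]
pos 22 'a': at 1 ·f  emit P0@[22:22]
pos 23 'd': at 4
pos 24 'c': at 6 ·f
pos 25 'd': at 2 ·f
pos 26 'a': at 1 ·f  emit P0@[26:26]
pos 27 'b': at 10  emit P5@[26:27]
pos 28 'b': at 0 ·f
pos 29 'd': at 2
pos 30 'a': at 1 ·f  emit P0@[30:30]
pos 31 'c': at 6 ·f
pos 32 'b': at 7
pos 33 'a': at 8  emit P0@[33:33]
pos 34 'b': at 9  emit P3@[31:34],P5@[33:34]
pos 35 'a': at 1 ·f  emit P0@[35:35]
pos 36 'b': at 10  emit P5@[35:36]
pos 37 'd': at 11  emit P4@[35:37]
pos 38 'c': at 6 ·f
pos 39 'a': at 1 ·f  emit P0@[39:39]
pos 40 'b': at 10  emit P5@[39:40]
pos 41 'd': at 11  emit P4@[39:41]
pos 42 'c': at 6 ·f
pos 43 'a': at 1 ·f  emit P0@[43:43]
pos 44 'b': at 10  emit P5@[43:44]
pos 45 'd': at 11  emit P4@[43:45]
pos 46 'd': at 2 ·f
pos 47 'a': at 1 ·f  emit P0@[47:47]
pos 48 'a': at 1 ·f  emit P0@[48:48]
pos 49 'b': at 10  emit P5@[48:49]
pos 50 'd': at 11  emit P4@[48:50]
pos 51 'd': at 2 ·f
pos 52 'c': at 6 ·f
pos 53 'b': at 7
pos 54 'a': at 8  emit P0@[54:54]
pos 55 'd': at 4 ·f
pos 56 'b': at 5  emit P1@[55:56],P2@[54:56]
pos 57 'a': at 1 ·f  emit P0@[57:57]
pos 58 'd': at 4
pos 59 'b': at 5  emit P1@[58:59],P2@[57:59]
pos 60 'a': at 1 ·f  emit P0@[60:60]
pos 61 'c': at 6 ·f
pos 62 'a': at 1 ·f  emit P0@[62:62]
pos 63 'a': at 1 ·f  emit P0@[63:63]

All matches (sorted): [[1,0],[2,0],[4,1],[4,2],[6,1],[7,0],[8,0],[9,0],[10,5],[11,4],[12,1],[13,0],[15,1],[15,2],[20,0],[21,3],[21,5],[22,0],[26,0],[27,5],[30,0],[33,0],[34,3],[34,5],[35,0],[36,5],[37,4],[39,0],[40,5],[41,4],[43,0],[44,5],[45,4],[47,0],[48,0],[49,5],[50,4],[54,0],[56,1],[56,2],[57,0],[59,1],[59,2],[60,0],[62,0],[63,0]]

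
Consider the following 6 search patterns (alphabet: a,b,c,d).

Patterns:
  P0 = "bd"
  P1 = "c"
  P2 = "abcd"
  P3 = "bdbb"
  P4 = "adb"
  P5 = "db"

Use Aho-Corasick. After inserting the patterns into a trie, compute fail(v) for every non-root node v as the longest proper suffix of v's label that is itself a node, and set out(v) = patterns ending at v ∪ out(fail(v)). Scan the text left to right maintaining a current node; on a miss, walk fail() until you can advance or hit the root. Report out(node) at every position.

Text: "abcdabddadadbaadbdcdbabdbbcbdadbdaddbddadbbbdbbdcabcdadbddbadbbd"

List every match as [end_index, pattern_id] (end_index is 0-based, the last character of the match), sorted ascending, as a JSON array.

Build:
Trie nodes:
  0='ε' goto a→4 b→1 c→3 d→12
  1='b' goto d→2
  2='bd' goto b→8  [P0 ends]
  3='c' goto ·  [P1 ends]
  4='a' goto b→5 d→10
  5='ab' goto c→6
  6='abc' goto d→7
  7='abcd' goto ·  [P2 ends]
  8='bdb' goto b→9
  9='bdbb' goto ·  [P3 ends]
  10='ad' goto b→11
  11='adb' goto ·  [P4 ends]
  12='d' goto b→13
  13='db' goto ·  [P5 ends]

BFS fail/out derivation:
  n1('b'): parent n0 fail=0; on 'b' 0 → fail=0;  out ∅∪∅=∅
  n3('c'): parent n0 fail=0; on 'c' 0 → fail=0;  out {1}∪∅={1}
  n4('a'): parent n0 fail=0; on 'a' 0 → fail=0;  out ∅∪∅=∅
  n12('d'): parent n0 fail=0; on 'd' 0 → fail=0;  out ∅∪∅=∅
  n2('bd'): parent n1 fail=0; on 'd' 0 → fail=12;  out {0}∪∅={0}
  n5('ab'): parent n4 fail=0; on 'b' 0 → fail=1;  out ∅∪∅=∅
  n10('ad'): parent n4 fail=0; on 'd' 0 → fail=12;  out ∅∪∅=∅
  n13('db'): parent n12 fail=0; on 'b' 0 → fail=1;  out {5}∪∅={5}
  n6('abc'): parent n5 fail=1; on 'c' 1→0 → fail=3;  out ∅∪{1}={1}
  n8('bdb'): parent n2 fail=12; on 'b' 12 → fail=13;  out ∅∪{5}={5}
  n11('adb'): parent n10 fail=12; on 'b' 12 → fail=13;  out {4}∪{5}={4,5}
  n7('abcd'): parent n6 fail=3; on 'd' 3→0 → fail=12;  out {2}∪∅={2}
  n9('bdbb'): parent n8 fail=13; on 'b' 13→1→0 → fail=1;  out {3}∪∅={3}

Text stream:
[0] read 'a'  n0⇒n4
[1] read 'b'  n4⇒n5
[2] read 'c'  n5⇒n6  → match P1@[2:2]
[3] read 'd'  n6⇒n7  → match P2@[0:3]
[4] read 'a'  n7⇒n4 (via fail)
[5] read 'b'  n4⇒n5
[6] read 'd'  n5⇒n2 (via fail)  → match P0@[5:6]
[7] read 'd'  n2⇒n12 (via fail)
[8] read 'a'  n12⇒n4 (via fail)
[9] read 'd'  n4⇒n10
[10] read 'a'  n10⇒n4 (via fail)
[11] read 'd'  n4⇒n10
[12] read 'b'  n10⇒n11  → match P4@[10:12],P5@[11:12]
[13] read 'a'  n11⇒n4 (via fail)
[14] read 'a'  n4⇒n4 (via fail)
[15] read 'd'  n4⇒n10
[16] read 'b'  n10⇒n11  → match P4@[14:16],P5@[15:16]
[17] read 'd'  n11⇒n2 (via fail)  → match P0@[16:17]
[18] read 'c'  n2⇒n3 (via fail)  → match P1@[18:18]
[19] read 'd'  n3⇒n12 (via fail)
[20] read 'b'  n12⇒n13  → match P5@[19:20]
[21] read 'a'  n13⇒n4 (via fail)
[22] read 'b'  n4⇒n5
[23] read 'd'  n5⇒n2 (via fail)  → match P0@[22:23]
[24] read 'b'  n2⇒n8  → match P5@[23:24]
[25] read 'b'  n8⇒n9  → match P3@[22:25]
[26] read 'c'  n9⇒n3 (via fail)  → match P1@[26:26]
[27] read 'b'  n3⇒n1 (via fail)
[28] read 'd'  n1⇒n2  → match P0@[27:28]
[29] read 'a'  n2⇒n4 (via fail)
[30] read 'd'  n4⇒n10
[31] read 'b'  n10⇒n11  → match P4@[29:31],P5@[30:31]
[32] read 'd'  n11⇒n2 (via fail)  → match P0@[31:32]
[33] read 'a'  n2⇒n4 (via fail)
[34] read 'd'  n4⇒n10
[35] read 'd'  n10⇒n12 (via fail)
[36] read 'b'  n12⇒n13  → match P5@[35:36]
[37] read 'd'  n13⇒n2 (via fail)  → match P0@[36:37]
[38] read 'd'  n2⇒n12 (via fail)
[39] read 'a'  n12⇒n4 (via fail)
[40] read 'd'  n4⇒n10
[41] read 'b'  n10⇒n11  → match P4@[39:41],P5@[40:41]
[42] read 'b'  n11⇒n1 (via fail)
[43] read 'b'  n1⇒n1 (via fail)
[44] read 'd'  n1⇒n2  → match P0@[43:44]
[45] read 'b'  n2⇒n8  → match P5@[44:45]
[46] read 'b'  n8⇒n9  → match P3@[43:46]
[47] read 'd'  n9⇒n2 (via fail)  → match P0@[46:47]
[48] read 'c'  n2⇒n3 (via fail)  → match P1@[48:48]
[49] read 'a'  n3⇒n4 (via fail)
[50] read 'b'  n4⇒n5
[51] read 'c'  n5⇒n6  → match P1@[51:51]
[52] read 'd'  n6⇒n7  → match P2@[49:52]
[53] read 'a'  n7⇒n4 (via fail)
[54] read 'd'  n4⇒n10
[55] read 'b'  n10⇒n11  → match P4@[53:55],P5@[54:55]
[56] read 'd'  n11⇒n2 (via fail)  → match P0@[55:56]
[57] read 'd'  n2⇒n12 (via fail)
[58] read 'b'  n12⇒n13  → match P5@[57:58]
[59] read 'a'  n13⇒n4 (via fail)
[60] read 'd'  n4⇒n10
[61] read 'b'  n10⇒n11  → match P4@[59:61],P5@[60:61]
[62] read 'b'  n11⇒n1 (via fail)
[63] read 'd'  n1⇒n2  → match P0@[62:63]

Matches: [[2,1],[3,2],[6,0],[12,4],[12,5],[16,4],[16,5],[17,0],[18,1],[20,5],[23,0],[24,5],[25,3],[26,1],[28,0],[31,4],[31,5],[32,0],[36,5],[37,0],[41,4],[41,5],[44,0],[45,5],[46,3],[47,0],[48,1],[51,1],[52,2],[55,4],[55,5],[56,0],[58,5],[61,4],[61,5],[63,0]]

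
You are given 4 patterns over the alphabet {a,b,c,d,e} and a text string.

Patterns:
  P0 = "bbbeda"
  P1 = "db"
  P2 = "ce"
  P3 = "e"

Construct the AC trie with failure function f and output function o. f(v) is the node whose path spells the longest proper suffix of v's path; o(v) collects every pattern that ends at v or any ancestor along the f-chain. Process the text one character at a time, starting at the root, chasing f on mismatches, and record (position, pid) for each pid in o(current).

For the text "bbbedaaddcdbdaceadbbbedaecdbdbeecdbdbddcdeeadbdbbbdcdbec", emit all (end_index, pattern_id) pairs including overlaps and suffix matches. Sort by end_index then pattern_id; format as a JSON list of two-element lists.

Construct AC machine:
Trie (insert patterns):
  n0 'ε': b→1 c→9 d→7 e→11
  n1 'b': b→2
  n2 'bb': b→3
  n3 'bbb': e→4
  n4 'bbbe': d→5
  n5 'bbbed': a→6
  n6 'bbbeda': ·  [P0 ends]
  n7 'd': b→8
  n8 'db': ·  [P1 ends]
  n9 'c': e→10
  n10 'ce': ·  [P2 ends]
  n11 'e': ·  [P3 ends]

Failure links (BFS by depth):
  n1('b'): parent n0 fail=0; on 'b' 0 → fail=0;  out ∅∪∅=∅
  n7('d'): parent n0 fail=0; on 'd' 0 → fail=0;  out ∅∪∅=∅
  n9('c'): parent n0 fail=0; on 'c' 0 → fail=0;  out ∅∪∅=∅
  n11('e'): parent n0 fail=0; on 'e' 0 → fail=0;  out {3}∪∅={3}
  n2('bb'): parent n1 fail=0; on 'b' 0 → fail=1;  out ∅∪∅=∅
  n8('db'): parent n7 fail=0; on 'b' 0 → fail=1;  out {1}∪∅={1}
  n10('ce'): parent n9 fail=0; on 'e' 0 → fail=11;  out {2}∪{3}={2,3}
  n3('bbb'): parent n2 fail=1; on 'b' 1 → fail=2;  out ∅∪∅=∅
  n4('bbbe'): parent n3 fail=2; on 'e' 2→1→0 → fail=11;  out ∅∪{3}={3}
  n5('bbbed'): parent n4 fail=11; on 'd' 11→0 → fail=7;  out ∅∪∅=∅
  n6('bbbeda'): parent n5 fail=7; on 'a' 7→0 → fail=0;  out {0}∪∅={0}

Run:
i=0 'b': node 0→1
i=1 'b': node 1→2
i=2 'b': node 2→3
i=3 'e': node 3→4  ** P3@[3:3]
i=4 'd': node 4→5
i=5 'a': node 5→6  ** P0@[0:5]
i=6 'a': node 6→0 (fail-walked)
i=7 'd': node 0→7
i=8 'd': node 7→7 (fail-walked)
i=9 'c': node 7→9 (fail-walked)
i=10 'd': node 9→7 (fail-walked)
i=11 'b': node 7→8  ** P1@[10:11]
i=12 'd': node 8→7 (fail-walked)
i=13 'a': node 7→0 (fail-walked)
i=14 'c': node 0→9
i=15 'e': node 9→10  ** P2@[14:15],P3@[15:15]
i=16 'a': node 10→0 (fail-walked)
i=17 'd': node 0→7
i=18 'b': node 7→8  ** P1@[17:18]
i=19 'b': node 8→2 (fail-walked)
i=20 'b': node 2→3
i=21 'e': node 3→4  ** P3@[21:21]
i=22 'd': node 4→5
i=23 'a': node 5→6  ** P0@[18:23]
i=24 'e': node 6→11 (fail-walked)  ** P3@[24:24]
i=25 'c': node 11→9 (fail-walked)
i=26 'd': node 9→7 (fail-walked)
i=27 'b': node 7→8  ** P1@[26:27]
i=28 'd': node 8→7 (fail-walked)
i=29 'b': node 7→8  ** P1@[28:29]
i=30 'e': node 8→11 (fail-walked)  ** P3@[30:30]
i=31 'e': node 11→11 (fail-walked)  ** P3@[31:31]
i=32 'c': node 11→9 (fail-walked)
i=33 'd': node 9→7 (fail-walked)
i=34 'b': node 7→8  ** P1@[33:34]
i=35 'd': node 8→7 (fail-walked)
i=36 'b': node 7→8  ** P1@[35:36]
i=37 'd': node 8→7 (fail-walked)
i=38 'd': node 7→7 (fail-walked)
i=39 'c': node 7→9 (fail-walked)
i=40 'd': node 9→7 (fail-walked)
i=41 'e': node 7→11 (fail-walked)  ** P3@[41:41]
i=42 'e': node 11→11 (fail-walked)  ** P3@[42:42]
i=43 'a': node 11→0 (fail-walked)
i=44 'd': node 0→7
i=45 'b': node 7→8  ** P1@[44:45]
i=46 'd': node 8→7 (fail-walked)
i=47 'b': node 7→8  ** P1@[46:47]
i=48 'b': node 8→2 (fail-walked)
i=49 'b': node 2→3
i=50 'd': node 3→7 (fail-walked)
i=51 'c': node 7→9 (fail-walked)
i=52 'd': node 9→7 (fail-walked)
i=53 'b': node 7→8  ** P1@[52:53]
i=54 'e': node 8→11 (fail-walked)  ** P3@[54:54]
i=55 'c': node 11→9 (fail-walked)

Matches: [[3,3],[5,0],[11,1],[15,2],[15,3],[18,1],[21,3],[23,0],[24,3],[27,1],[29,1],[30,3],[31,3],[34,1],[36,1],[41,3],[42,3],[45,1],[47,1],[53,1],[54,3]]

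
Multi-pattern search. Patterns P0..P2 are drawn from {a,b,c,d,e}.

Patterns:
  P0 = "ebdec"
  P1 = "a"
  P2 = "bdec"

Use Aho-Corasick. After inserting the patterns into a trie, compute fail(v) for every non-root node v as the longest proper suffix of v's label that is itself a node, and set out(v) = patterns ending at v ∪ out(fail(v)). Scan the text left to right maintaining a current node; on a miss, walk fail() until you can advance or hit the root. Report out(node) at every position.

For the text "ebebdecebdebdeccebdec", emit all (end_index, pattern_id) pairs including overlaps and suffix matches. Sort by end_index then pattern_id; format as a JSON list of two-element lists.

Construct AC machine:
Trie nodes:
  n0 'ε': a→6 b→7 e→1
  n1 'e': b→2
  n2 'eb': d→3
  n3 'ebd': e→4
  n4 'ebde': c→5
  n5 'ebdec': ·  [P0 ends]
  n6 'a': ·  [P1 ends]
  n7 'b': d→8
  n8 'bd': e→9
  n9 'bde': c→10
  n10 'bdec': ·  [P2 ends]

BFS fail/out derivation:
  n1('e'): parent n0 fail=0; on 'e' 0 → fail=0;  out ∅∪∅=∅
  n6('a'): parent n0 fail=0; on 'a' 0 → fail=0;  out {1}∪∅={1}
  n7('b'): parent n0 fail=0; on 'b' 0 → fail=0;  out ∅∪∅=∅
  n2('eb'): parent n1 fail=0; on 'b' 0 → fail=7;  out ∅∪∅=∅
  n8('bd'): parent n7 fail=0; on 'd' 0 → fail=0;  out ∅∪∅=∅
  n3('ebd'): parent n2 fail=7; on 'd' 7 → fail=8;  out ∅∪∅=∅
  n9('bde'): parent n8 fail=0; on 'e' 0 → fail=1;  out ∅∪∅=∅
  n4('ebde'): parent n3 fail=8; on 'e' 8 → fail=9;  out ∅∪∅=∅
  n10('bdec'): parent n9 fail=1; on 'c' 1→0 → fail=0;  out {2}∪∅={2}
  n5('ebdec'): parent n4 fail=9; on 'c' 9 → fail=10;  out {0}∪{2}={0,2}

Run:
[0] read 'e'  n0⇒n1
[1] read 'b'  n1⇒n2
[2] read 'e'  n2⇒n1 (via fail)
[3] read 'b'  n1⇒n2
[4] read 'd'  n2⇒n3
[5] read 'e'  n3⇒n4
[6] read 'c'  n4⇒n5  ** P0@[2:6],P2@[3:6]
[7] read 'e'  n5⇒n1 (via fail)
[8] read 'b'  n1⇒n2
[9] read 'd'  n2⇒n3
[10] read 'e'  n3⇒n4
[11] read 'b'  n4⇒n2 (via fail)
[12] read 'd'  n2⇒n3
[13] read 'e'  n3⇒n4
[14] read 'c'  n4⇒n5  ** P0@[10:14],P2@[11:14]
[15] read 'c'  n5⇒n0 (via fail)
[16] read 'e'  n0⇒n1
[17] read 'b'  n1⇒n2
[18] read 'd'  n2⇒n3
[19] read 'e'  n3⇒n4
[20] read 'c'  n4⇒n5  ** P0@[16:20],P2@[17:20]

Result: [[6,0],[6,2],[14,0],[14,2],[20,0],[20,2]]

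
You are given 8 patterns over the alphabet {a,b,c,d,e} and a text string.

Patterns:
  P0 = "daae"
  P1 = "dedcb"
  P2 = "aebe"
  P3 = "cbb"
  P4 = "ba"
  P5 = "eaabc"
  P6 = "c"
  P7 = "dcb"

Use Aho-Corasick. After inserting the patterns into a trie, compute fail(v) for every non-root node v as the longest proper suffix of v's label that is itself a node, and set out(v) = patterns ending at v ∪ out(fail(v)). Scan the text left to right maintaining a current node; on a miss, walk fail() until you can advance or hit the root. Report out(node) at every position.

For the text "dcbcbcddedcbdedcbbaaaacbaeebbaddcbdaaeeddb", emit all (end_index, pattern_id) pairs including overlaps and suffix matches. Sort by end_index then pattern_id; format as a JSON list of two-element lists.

Build:
Trie (insert patterns):
  0='ε' goto a→9 b→16 c→13 d→1 e→18
  1='d' goto a→2 c→23 e→5
  2='da' goto a→3
  3='daa' goto e→4
  4='daae' goto ·  [P0 ends]
  5='de' goto d→6
  6='ded' goto c→7
  7='dedc' goto b→8
  8='dedcb' goto ·  [P1 ends]
  9='a' goto e→10
  10='ae' goto b→11
  11='aeb' goto e→12
  12='aebe' goto ·  [P2 ends]
  13='c' goto b→14  [P6 ends]
  14='cb' goto b→15
  15='cbb' goto ·  [P3 ends]
  16='b' goto a→17
  17='ba' goto ·  [P4 ends]
  18='e' goto a→19
  19='ea' goto a→20
  20='eaa' goto b→21
  21='eaab' goto c→22
  22='eaabc' goto ·  [P5 ends]
  23='dc' goto b→24
  24='dcb' goto ·  [P7 ends]

BFS fail/out derivation:
  fail(1) 'd': from fail(0)=0 chase 'd': 0 ⇒ 0;  out=∅∪out(0)=∅
  fail(9) 'a': from fail(0)=0 chase 'a': 0 ⇒ 0;  out=∅∪out(0)=∅
  fail(13) 'c': from fail(0)=0 chase 'c': 0 ⇒ 0;  out={6}∪out(0)={6}
  fail(16) 'b': from fail(0)=0 chase 'b': 0 ⇒ 0;  out=∅∪out(0)=∅
  fail(18) 'e': from fail(0)=0 chase 'e': 0 ⇒ 0;  out=∅∪out(0)=∅
  fail(2) 'da': from fail(1)=0 chase 'a': 0 ⇒ 9;  out=∅∪out(9)=∅
  fail(5) 'de': from fail(1)=0 chase 'e': 0 ⇒ 18;  out=∅∪out(18)=∅
  fail(10) 'ae': from fail(9)=0 chase 'e': 0 ⇒ 18;  out=∅∪out(18)=∅
  fail(14) 'cb': from fail(13)=0 chase 'b': 0 ⇒ 16;  out=∅∪out(16)=∅
  fail(17) 'ba': from fail(16)=0 chase 'a': 0 ⇒ 9;  out={4}∪out(9)={4}
  fail(19) 'ea': from fail(18)=0 chase 'a': 0 ⇒ 9;  out=∅∪out(9)=∅
  fail(23) 'dc': from fail(1)=0 chase 'c': 0 ⇒ 13;  out=∅∪out(13)={6}
  fail(3) 'daa': from fail(2)=9 chase 'a': 9→0 ⇒ 9;  out=∅∪out(9)=∅
  fail(6) 'ded': from fail(5)=18 chase 'd': 18→0 ⇒ 1;  out=∅∪out(1)=∅
  fail(11) 'aeb': from fail(10)=18 chase 'b': 18→0 ⇒ 16;  out=∅∪out(16)=∅
  fail(15) 'cbb': from fail(14)=16 chase 'b': 16→0 ⇒ 16;  out={3}∪out(16)={3}
  fail(20) 'eaa': from fail(19)=9 chase 'a': 9→0 ⇒ 9;  out=∅∪out(9)=∅
  fail(24) 'dcb': from fail(23)=13 chase 'b': 13 ⇒ 14;  out={7}∪out(14)={7}
  fail(4) 'daae': from fail(3)=9 chase 'e': 9 ⇒ 10;  out={0}∪out(10)={0}
  fail(7) 'dedc': from fail(6)=1 chase 'c': 1 ⇒ 23;  out=∅∪out(23)={6}
  fail(12) 'aebe': from fail(11)=16 chase 'e': 16→0 ⇒ 18;  out={2}∪out(18)={2}
  fail(21) 'eaab': from fail(20)=9 chase 'b': 9→0 ⇒ 16;  out=∅∪out(16)=∅
  fail(8) 'dedcb': from fail(7)=23 chase 'b': 23 ⇒ 24;  out={1}∪out(24)={1,7}
  fail(22) 'eaabc': from fail(21)=16 chase 'c': 16→0 ⇒ 13;  out={5}∪out(13)={5,6}

Run:
[0] read 'd'  n0⇒n1
[1] read 'c'  n1⇒n23  emit P6@[1:1]
[2] read 'b'  n23⇒n24  emit P7@[0:2]
[3] read 'c'  n24⇒n13 (via fail)  emit P6@[3:3]
[4] read 'b'  n13⇒n14
[5] read 'c'  n14⇒n13 (via fail)  emit P6@[5:5]
[6] read 'd'  n13⇒n1 (via fail)
[7] read 'd'  n1⇒n1 (via fail)
[8] read 'e'  n1⇒n5
[9] read 'd'  n5⇒n6
[10] read 'c'  n6⇒n7  emit P6@[10:10]
[11] read 'b'  n7⇒n8  emit P1@[7:11],P7@[9:11]
[12] read 'd'  n8⇒n1 (via fail)
[13] read 'e'  n1⇒n5
[14] read 'd'  n5⇒n6
[15] read 'c'  n6⇒n7  emit P6@[15:15]
[16] read 'b'  n7⇒n8  emit P1@[12:16],P7@[14:16]
[17] read 'b'  n8⇒n15 (via fail)  emit P3@[15:17]
[18] read 'a'  n15⇒n17 (via fail)  emit P4@[17:18]
[19] read 'a'  n17⇒n9 (via fail)
[20] read 'a'  n9⇒n9 (via fail)
[21] read 'a'  n9⇒n9 (via fail)
[22] read 'c'  n9⇒n13 (via fail)  emit P6@[22:22]
[23] read 'b'  n13⇒n14
[24] read 'a'  n14⇒n17 (via fail)  emit P4@[23:24]
[25] read 'e'  n17⇒n10 (via fail)
[26] read 'e'  n10⇒n18 (via fail)
[27] read 'b'  n18⇒n16 (via fail)
[28] read 'b'  n16⇒n16 (via fail)
[29] read 'a'  n16⇒n17  emit P4@[28:29]
[30] read 'd'  n17⇒n1 (via fail)
[31] read 'd'  n1⇒n1 (via fail)
[32] read 'c'  n1⇒n23  emit P6@[32:32]
[33] read 'b'  n23⇒n24  emit P7@[31:33]
[34] read 'd'  n24⇒n1 (via fail)
[35] read 'a'  n1⇒n2
[36] read 'a'  n2⇒n3
[37] read 'e'  n3⇒n4  emit P0@[34:37]
[38] read 'e'  n4⇒n18 (via fail)
[39] read 'd'  n18⇒n1 (via fail)
[40] read 'd'  n1⇒n1 (via fail)
[41] read 'b'  n1⇒n16 (via fail)

Matches: [[1,6],[2,7],[3,6],[5,6],[10,6],[11,1],[11,7],[15,6],[16,1],[16,7],[17,3],[18,4],[22,6],[24,4],[29,4],[32,6],[33,7],[37,0]]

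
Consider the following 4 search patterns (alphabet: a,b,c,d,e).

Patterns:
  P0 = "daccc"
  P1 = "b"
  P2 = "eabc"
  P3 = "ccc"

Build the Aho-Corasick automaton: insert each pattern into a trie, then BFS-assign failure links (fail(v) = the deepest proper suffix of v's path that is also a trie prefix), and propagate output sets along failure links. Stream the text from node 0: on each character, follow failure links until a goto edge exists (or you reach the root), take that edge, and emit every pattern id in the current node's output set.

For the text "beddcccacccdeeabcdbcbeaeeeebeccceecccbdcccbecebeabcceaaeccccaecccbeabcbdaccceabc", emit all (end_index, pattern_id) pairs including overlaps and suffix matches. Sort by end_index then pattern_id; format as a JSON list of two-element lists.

Construct AC machine:
Trie (insert patterns):
  0='ε' goto b→6 c→11 d→1 e→7
  1='d' goto a→2
  2='da' goto c→3
  3='dac' goto c→4
  4='dacc' goto c→5
  5='daccc' goto ·  ←P0
  6='b' goto ·  ←P1
  7='e' goto a→8
  8='ea' goto b→9
  9='eab' goto c→10
  10='eabc' goto ·  ←P2
  11='c' goto c→12
  12='cc' goto c→13
  13='ccc' goto ·  ←P3

Failure links (BFS by depth):
  n1('d'): parent n0 fail=0; on 'd' 0 → fail=0;  out ∅∪∅=∅
  n6('b'): parent n0 fail=0; on 'b' 0 → fail=0;  out {1}∪∅={1}
  n7('e'): parent n0 fail=0; on 'e' 0 → fail=0;  out ∅∪∅=∅
  n11('c'): parent n0 fail=0; on 'c' 0 → fail=0;  out ∅∪∅=∅
  n2('da'): parent n1 fail=0; on 'a' 0 → fail=0;  out ∅∪∅=∅
  n8('ea'): parent n7 fail=0; on 'a' 0 → fail=0;  out ∅∪∅=∅
  n12('cc'): parent n11 fail=0; on 'c' 0 → fail=11;  out ∅∪∅=∅
  n3('dac'): parent n2 fail=0; on 'c' 0 → fail=11;  out ∅∪∅=∅
  n9('eab'): parent n8 fail=0; on 'b' 0 → fail=6;  out ∅∪{1}={1}
  n13('ccc'): parent n12 fail=11; on 'c' 11 → fail=12;  out {3}∪∅={3}
  n4('dacc'): parent n3 fail=11; on 'c' 11 → fail=12;  out ∅∪∅=∅
  n10('eabc'): parent n9 fail=6; on 'c' 6→0 → fail=11;  out {2}∪∅={2}
  n5('daccc'): parent n4 fail=12; on 'c' 12 → fail=13;  out {0}∪{3}={0,3}

Text stream:
[0] read 'b'  n0⇒n6  emit P1@[0:0]
[1] read 'e'  n6⇒n7 (fail-walked)
[2] read 'd'  n7⇒n1 (fail-walked)
[3] read 'd'  n1⇒n1 (fail-walked)
[4] read 'c'  n1⇒n11 (fail-walked)
[5] read 'c'  n11⇒n12
[6] read 'c'  n12⇒n13  emit P3@[4:6]
[7] read 'a'  n13⇒n0 (fail-walked)
[8] read 'c'  n0⇒n11
[9] read 'c'  n11⇒n12
[10] read 'c'  n12⇒n13  emit P3@[8:10]
[11] read 'd'  n13⇒n1 (fail-walked)
[12] read 'e'  n1⇒n7 (fail-walked)
[13] read 'e'  n7⇒n7 (fail-walked)
[14] read 'a'  n7⇒n8
[15] read 'b'  n8⇒n9  emit P1@[15:15]
[16] read 'c'  n9⇒n10  emit P2@[13:16]
[17] read 'd'  n10⇒n1 (fail-walked)
[18] read 'b'  n1⇒n6 (fail-walked)  emit P1@[18:18]
[19] read 'c'  n6⇒n11 (fail-walked)
[20] read 'b'  n11⇒n6 (fail-walked)  emit P1@[20:20]
[21] read 'e'  n6⇒n7 (fail-walked)
[22] read 'a'  n7⇒n8
[23] read 'e'  n8⇒n7 (fail-walked)
[24] read 'e'  n7⇒n7 (fail-walked)
[25] read 'e'  n7⇒n7 (fail-walked)
[26] read 'e'  n7⇒n7 (fail-walked)
[27] read 'b'  n7⇒n6 (fail-walked)  emit P1@[27:27]
[28] read 'e'  n6⇒n7 (fail-walked)
[29] read 'c'  n7⇒n11 (fail-walked)
[30] read 'c'  n11⇒n12
[31] read 'c'  n12⇒n13  emit P3@[29:31]
[32] read 'e'  n13⇒n7 (fail-walked)
[33] read 'e'  n7⇒n7 (fail-walked)
[34] read 'c'  n7⇒n11 (fail-walked)
[35] read 'c'  n11⇒n12
[36] read 'c'  n12⇒n13  emit P3@[34:36]
[37] read 'b'  n13⇒n6 (fail-walked)  emit P1@[37:37]
[38] read 'd'  n6⇒n1 (fail-walked)
[39] read 'c'  n1⇒n11 (fail-walked)
[40] read 'c'  n11⇒n12
[41] read 'c'  n12⇒n13  emit P3@[39:41]
[42] read 'b'  n13⇒n6 (fail-walked)  emit P1@[42:42]
[43] read 'e'  n6⇒n7 (fail-walked)
[44] read 'c'  n7⇒n11 (fail-walked)
[45] read 'e'  n11⇒n7 (fail-walked)
[46] read 'b'  n7⇒n6 (fail-walked)  emit P1@[46:46]
[47] read 'e'  n6⇒n7 (fail-walked)
[48] read 'a'  n7⇒n8
[49] read 'b'  n8⇒n9  emit P1@[49:49]
[50] read 'c'  n9⇒n10  emit P2@[47:50]
[51] read 'c'  n10⇒n12 (fail-walked)
[52] read 'e'  n12⇒n7 (fail-walked)
[53] read 'a'  n7⇒n8
[54] read 'a'  n8⇒n0 (fail-walked)
[55] read 'e'  n0⇒n7
[56] read 'c'  n7⇒n11 (fail-walked)
[57] read 'c'  n11⇒n12
[58] read 'c'  n12⇒n13  emit P3@[56:58]
[59] read 'c'  n13⇒n13 (fail-walked)  emit P3@[57:59]
[60] read 'a'  n13⇒n0 (fail-walked)
[61] read 'e'  n0⇒n7
[62] read 'c'  n7⇒n11 (fail-walked)
[63] read 'c'  n11⇒n12
[64] read 'c'  n12⇒n13  emit P3@[62:64]
[65] read 'b'  n13⇒n6 (fail-walked)  emit P1@[65:65]
[66] read 'e'  n6⇒n7 (fail-walked)
[67] read 'a'  n7⇒n8
[68] read 'b'  n8⇒n9  emit P1@[68:68]
[69] read 'c'  n9⇒n10  emit P2@[66:69]
[70] read 'b'  n10⇒n6 (fail-walked)  emit P1@[70:70]
[71] read 'd'  n6⇒n1 (fail-walked)
[72] read 'a'  n1⇒n2
[73] read 'c'  n2⇒n3
[74] read 'c'  n3⇒n4
[75] read 'c'  n4⇒n5  emit P0@[71:75],P3@[73:75]
[76] read 'e'  n5⇒n7 (fail-walked)
[77] read 'a'  n7⇒n8
[78] read 'b'  n8⇒n9  emit P1@[78:78]
[79] read 'c'  n9⇒n10  emit P2@[76:79]

Result: [[0,1],[6,3],[10,3],[15,1],[16,2],[18,1],[20,1],[27,1],[31,3],[36,3],[37,1],[41,3],[42,1],[46,1],[49,1],[50,2],[58,3],[59,3],[64,3],[65,1],[68,1],[69,2],[70,1],[75,0],[75,3],[78,1],[79,2]]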